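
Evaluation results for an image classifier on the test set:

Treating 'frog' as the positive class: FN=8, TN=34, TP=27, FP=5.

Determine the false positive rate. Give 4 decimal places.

FPR = FP/(FP+TN) = 5/(5+34) = 0.1282

0.1282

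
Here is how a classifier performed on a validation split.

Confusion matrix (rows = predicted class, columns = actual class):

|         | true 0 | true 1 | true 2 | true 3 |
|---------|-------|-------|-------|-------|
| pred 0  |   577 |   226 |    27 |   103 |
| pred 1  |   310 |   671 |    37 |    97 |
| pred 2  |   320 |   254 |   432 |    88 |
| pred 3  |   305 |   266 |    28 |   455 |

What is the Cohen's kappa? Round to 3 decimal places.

Observed agreement pₒ = trace/N = 2135/4196 = 0.5088
Expected agreement pₑ = Σ (rowᵢ·colᵢ)/N² = (1512·933 + 1417·1115 + 524·1094 + 743·1054)/4196² = 0.2469
κ = (pₒ − pₑ)/(1 − pₑ) = (0.5088 − 0.2469)/(1 − 0.2469) = 0.348

0.348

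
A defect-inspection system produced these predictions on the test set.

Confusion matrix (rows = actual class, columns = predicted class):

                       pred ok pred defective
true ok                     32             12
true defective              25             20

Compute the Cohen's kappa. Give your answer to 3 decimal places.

Observed agreement pₒ = trace/N = 52/89 = 0.5843
Expected agreement pₑ = Σ (rowᵢ·colᵢ)/N² = (44·57 + 45·32)/89² = 0.4984
κ = (pₒ − pₑ)/(1 − pₑ) = (0.5843 − 0.4984)/(1 − 0.4984) = 0.171

0.171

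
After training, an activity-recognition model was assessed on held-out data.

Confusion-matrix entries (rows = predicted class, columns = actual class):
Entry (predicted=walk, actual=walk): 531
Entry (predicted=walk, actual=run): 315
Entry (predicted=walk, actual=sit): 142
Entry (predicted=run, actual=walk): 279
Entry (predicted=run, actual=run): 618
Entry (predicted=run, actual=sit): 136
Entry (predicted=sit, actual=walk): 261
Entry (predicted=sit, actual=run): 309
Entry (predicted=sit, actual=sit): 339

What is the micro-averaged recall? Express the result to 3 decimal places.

Micro-averaging pools counts across classes: ΣTP=1488, ΣFP=1442, ΣFN=1442.
Micro-recall = TP/(TP+FN) on pooled counts = 0.508 (equals overall accuracy in single-label multiclass).

0.508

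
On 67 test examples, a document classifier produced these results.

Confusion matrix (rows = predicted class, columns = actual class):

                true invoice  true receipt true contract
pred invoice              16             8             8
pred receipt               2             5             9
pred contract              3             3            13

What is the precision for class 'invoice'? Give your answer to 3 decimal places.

0.500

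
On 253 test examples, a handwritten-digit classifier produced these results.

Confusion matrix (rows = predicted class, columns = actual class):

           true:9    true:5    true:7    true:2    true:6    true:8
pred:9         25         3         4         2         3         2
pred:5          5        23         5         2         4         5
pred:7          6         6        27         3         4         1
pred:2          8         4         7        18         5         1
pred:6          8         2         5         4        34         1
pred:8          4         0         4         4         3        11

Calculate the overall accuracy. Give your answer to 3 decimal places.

0.545

Accuracy = trace / total = (25+23+27+18+34+11=138) / 253 = 138/253 = 0.545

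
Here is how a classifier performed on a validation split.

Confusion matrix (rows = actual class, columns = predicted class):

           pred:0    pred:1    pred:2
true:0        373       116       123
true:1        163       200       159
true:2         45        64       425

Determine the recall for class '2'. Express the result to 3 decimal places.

Treat '2' as positive and all other classes as negative.
recall = TP/(TP+FN).
2: TP=425, FN=45+64=109 → 425/534 = 0.7959

0.796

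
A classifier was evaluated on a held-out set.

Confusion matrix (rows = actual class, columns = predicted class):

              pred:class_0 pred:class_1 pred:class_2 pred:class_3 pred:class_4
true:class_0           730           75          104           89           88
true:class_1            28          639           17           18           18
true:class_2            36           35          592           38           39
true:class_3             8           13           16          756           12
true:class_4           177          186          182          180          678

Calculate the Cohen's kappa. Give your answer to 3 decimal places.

Observed agreement pₒ = trace/N = 3395/4754 = 0.7141
Expected agreement pₑ = Σ (rowᵢ·colᵢ)/N² = (1086·979 + 720·948 + 740·911 + 805·1081 + 1403·835)/4754² = 0.1974
κ = (pₒ − pₑ)/(1 − pₑ) = (0.7141 − 0.1974)/(1 − 0.1974) = 0.644

0.644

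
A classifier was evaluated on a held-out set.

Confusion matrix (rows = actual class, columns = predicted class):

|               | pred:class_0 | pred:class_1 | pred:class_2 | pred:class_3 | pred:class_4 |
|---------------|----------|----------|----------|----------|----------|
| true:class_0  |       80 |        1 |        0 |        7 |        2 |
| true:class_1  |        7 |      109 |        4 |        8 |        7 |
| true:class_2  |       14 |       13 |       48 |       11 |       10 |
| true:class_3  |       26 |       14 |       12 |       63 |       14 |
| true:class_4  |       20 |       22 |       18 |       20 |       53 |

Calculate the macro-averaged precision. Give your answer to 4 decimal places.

Per-class precision (TP/(TP+FP)):
  class_0: TP=80, FP=7+14+26+20=67 → 80/147 = 0.54422
  class_1: TP=109, FP=1+13+14+22=50 → 109/159 = 0.68553
  class_2: TP=48, FP=0+4+12+18=34 → 48/82 = 0.58537
  class_3: TP=63, FP=7+8+11+20=46 → 63/109 = 0.57798
  class_4: TP=53, FP=2+7+10+14=33 → 53/86 = 0.61628
Macro-precision = mean = (0.54422 + 0.68553 + 0.58537 + 0.57798 + 0.61628) / 5 = 0.6019

0.6019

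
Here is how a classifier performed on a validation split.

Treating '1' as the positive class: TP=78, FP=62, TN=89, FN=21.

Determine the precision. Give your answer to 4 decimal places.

0.5571

Precision = TP/(TP+FP) = 78/(78+62) = 78/140 = 0.5571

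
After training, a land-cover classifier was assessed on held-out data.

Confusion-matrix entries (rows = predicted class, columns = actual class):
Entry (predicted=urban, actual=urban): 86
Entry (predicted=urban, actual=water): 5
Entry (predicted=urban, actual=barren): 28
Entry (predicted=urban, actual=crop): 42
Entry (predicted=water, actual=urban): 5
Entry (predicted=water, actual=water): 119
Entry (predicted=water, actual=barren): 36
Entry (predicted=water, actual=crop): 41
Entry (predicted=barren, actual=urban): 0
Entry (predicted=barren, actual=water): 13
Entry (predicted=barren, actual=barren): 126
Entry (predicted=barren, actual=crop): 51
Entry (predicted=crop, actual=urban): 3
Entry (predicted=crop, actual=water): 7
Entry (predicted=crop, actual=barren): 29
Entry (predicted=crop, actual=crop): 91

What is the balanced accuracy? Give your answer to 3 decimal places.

0.680

Balanced accuracy = mean of per-class recall.
  urban: recall = 86/94 = 0.9149
  water: recall = 119/144 = 0.8264
  barren: recall = 126/219 = 0.5753
  crop: recall = 91/225 = 0.4044
Mean = (0.9149 + 0.8264 + 0.5753 + 0.4044) / 4 = 0.680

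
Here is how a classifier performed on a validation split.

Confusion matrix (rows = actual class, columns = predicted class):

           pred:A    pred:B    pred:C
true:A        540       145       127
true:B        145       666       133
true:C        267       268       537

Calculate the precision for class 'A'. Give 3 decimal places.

0.567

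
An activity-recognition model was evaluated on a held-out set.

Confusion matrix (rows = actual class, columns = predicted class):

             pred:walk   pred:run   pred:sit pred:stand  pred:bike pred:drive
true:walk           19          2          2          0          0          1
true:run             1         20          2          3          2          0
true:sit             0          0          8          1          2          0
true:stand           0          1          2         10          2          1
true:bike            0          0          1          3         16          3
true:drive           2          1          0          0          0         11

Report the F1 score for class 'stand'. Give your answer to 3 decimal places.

0.606

Treat 'stand' as positive and all other classes as negative.
F1 score = 2·TP/(2·TP+FP+FN).
stand: TP=10, FP=0+3+1+3+0=7, FN=0+1+2+2+1=6 → 20/33 = 0.6061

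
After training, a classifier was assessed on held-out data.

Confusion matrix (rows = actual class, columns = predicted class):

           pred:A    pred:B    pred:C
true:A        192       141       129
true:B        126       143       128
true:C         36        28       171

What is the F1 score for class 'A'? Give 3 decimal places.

Treat 'A' as positive and all other classes as negative.
F1 score = 2·TP/(2·TP+FP+FN).
A: TP=192, FP=126+36=162, FN=141+129=270 → 384/816 = 0.4706

0.471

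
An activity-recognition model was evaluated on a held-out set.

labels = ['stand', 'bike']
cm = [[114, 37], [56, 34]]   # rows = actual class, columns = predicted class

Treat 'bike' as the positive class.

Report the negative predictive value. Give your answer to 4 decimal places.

0.6706

NPV = TN/(TN+FN) = 114/(114+56) = 0.6706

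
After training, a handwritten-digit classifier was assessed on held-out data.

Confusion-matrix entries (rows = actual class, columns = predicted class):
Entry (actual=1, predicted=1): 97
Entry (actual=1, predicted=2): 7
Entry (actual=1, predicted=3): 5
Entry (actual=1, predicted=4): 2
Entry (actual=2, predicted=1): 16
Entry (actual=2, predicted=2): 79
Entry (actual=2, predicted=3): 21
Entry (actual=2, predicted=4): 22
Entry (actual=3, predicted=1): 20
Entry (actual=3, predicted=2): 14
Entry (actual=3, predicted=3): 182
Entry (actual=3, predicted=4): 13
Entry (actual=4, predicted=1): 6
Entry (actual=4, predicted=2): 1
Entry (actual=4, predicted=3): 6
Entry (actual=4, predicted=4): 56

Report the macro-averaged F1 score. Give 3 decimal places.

0.738

Per-class F1 score (2·TP/(2·TP+FP+FN)):
  1: TP=97, FP=16+20+6=42, FN=7+5+2=14 → 194/250 = 0.7760
  2: TP=79, FP=7+14+1=22, FN=16+21+22=59 → 158/239 = 0.6611
  3: TP=182, FP=5+21+6=32, FN=20+14+13=47 → 364/443 = 0.8217
  4: TP=56, FP=2+22+13=37, FN=6+1+6=13 → 112/162 = 0.6914
Macro-F1 score = mean = (0.7760 + 0.6611 + 0.8217 + 0.6914) / 4 = 0.738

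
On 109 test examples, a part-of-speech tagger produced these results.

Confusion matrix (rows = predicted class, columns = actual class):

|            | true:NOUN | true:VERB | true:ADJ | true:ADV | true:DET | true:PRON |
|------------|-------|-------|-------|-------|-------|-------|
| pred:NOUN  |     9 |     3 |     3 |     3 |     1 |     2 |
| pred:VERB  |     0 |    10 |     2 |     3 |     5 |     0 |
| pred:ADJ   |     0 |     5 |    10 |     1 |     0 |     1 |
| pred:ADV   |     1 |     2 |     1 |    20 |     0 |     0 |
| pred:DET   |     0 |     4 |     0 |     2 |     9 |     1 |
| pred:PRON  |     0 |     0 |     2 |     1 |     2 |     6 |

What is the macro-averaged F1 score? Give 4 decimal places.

Per-class F1 score (2·TP/(2·TP+FP+FN)):
  NOUN: TP=9, FP=3+3+3+1+2=12, FN=0+0+1+0+0=1 → 18/31 = 0.58065
  VERB: TP=10, FP=0+2+3+5+0=10, FN=3+5+2+4+0=14 → 20/44 = 0.45455
  ADJ: TP=10, FP=0+5+1+0+1=7, FN=3+2+1+0+2=8 → 20/35 = 0.57143
  ADV: TP=20, FP=1+2+1+0+0=4, FN=3+3+1+2+1=10 → 40/54 = 0.74074
  DET: TP=9, FP=0+4+0+2+1=7, FN=1+5+0+0+2=8 → 18/33 = 0.54545
  PRON: TP=6, FP=0+0+2+1+2=5, FN=2+0+1+0+1=4 → 12/21 = 0.57143
Macro-F1 score = mean = (0.58065 + 0.45455 + 0.57143 + 0.74074 + 0.54545 + 0.57143) / 6 = 0.5774

0.5774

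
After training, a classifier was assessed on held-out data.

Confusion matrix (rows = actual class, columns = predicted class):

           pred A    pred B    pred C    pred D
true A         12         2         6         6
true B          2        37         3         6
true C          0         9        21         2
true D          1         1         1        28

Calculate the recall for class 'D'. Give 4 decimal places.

0.9032

Take TP from the diagonal, FP from the rest of the 'D' prediction marginal, FN from the rest of the 'D' actual marginal.
recall = TP/(TP+FN).
D: TP=28, FN=1+1+1=3 → 28/31 = 0.90323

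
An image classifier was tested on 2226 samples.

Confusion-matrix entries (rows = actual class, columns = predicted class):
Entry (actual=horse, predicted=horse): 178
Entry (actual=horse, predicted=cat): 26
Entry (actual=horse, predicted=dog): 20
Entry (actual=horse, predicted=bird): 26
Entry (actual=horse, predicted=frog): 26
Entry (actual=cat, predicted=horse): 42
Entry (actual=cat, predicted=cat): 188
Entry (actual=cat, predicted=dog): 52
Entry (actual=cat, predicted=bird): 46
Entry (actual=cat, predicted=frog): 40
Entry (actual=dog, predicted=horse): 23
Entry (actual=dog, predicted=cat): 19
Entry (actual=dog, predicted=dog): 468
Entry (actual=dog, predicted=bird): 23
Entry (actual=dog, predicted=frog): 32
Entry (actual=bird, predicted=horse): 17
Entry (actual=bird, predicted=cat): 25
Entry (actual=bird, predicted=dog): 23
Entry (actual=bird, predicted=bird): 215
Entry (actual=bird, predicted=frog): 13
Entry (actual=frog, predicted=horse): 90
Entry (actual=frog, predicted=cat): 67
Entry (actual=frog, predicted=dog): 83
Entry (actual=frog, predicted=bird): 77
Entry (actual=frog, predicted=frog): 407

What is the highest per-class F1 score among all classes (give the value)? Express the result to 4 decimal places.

Per-class F1 score (2·TP/(2·TP+FP+FN)):
  horse: TP=178, FP=42+23+17+90=172, FN=26+20+26+26=98 → 356/626 = 0.56869
  cat: TP=188, FP=26+19+25+67=137, FN=42+52+46+40=180 → 376/693 = 0.54257
  dog: TP=468, FP=20+52+23+83=178, FN=23+19+23+32=97 → 936/1211 = 0.77291
  bird: TP=215, FP=26+46+23+77=172, FN=17+25+23+13=78 → 430/680 = 0.63235
  frog: TP=407, FP=26+40+32+13=111, FN=90+67+83+77=317 → 814/1242 = 0.65539
Highest is class 'dog' with F1 score = 0.7729.

0.7729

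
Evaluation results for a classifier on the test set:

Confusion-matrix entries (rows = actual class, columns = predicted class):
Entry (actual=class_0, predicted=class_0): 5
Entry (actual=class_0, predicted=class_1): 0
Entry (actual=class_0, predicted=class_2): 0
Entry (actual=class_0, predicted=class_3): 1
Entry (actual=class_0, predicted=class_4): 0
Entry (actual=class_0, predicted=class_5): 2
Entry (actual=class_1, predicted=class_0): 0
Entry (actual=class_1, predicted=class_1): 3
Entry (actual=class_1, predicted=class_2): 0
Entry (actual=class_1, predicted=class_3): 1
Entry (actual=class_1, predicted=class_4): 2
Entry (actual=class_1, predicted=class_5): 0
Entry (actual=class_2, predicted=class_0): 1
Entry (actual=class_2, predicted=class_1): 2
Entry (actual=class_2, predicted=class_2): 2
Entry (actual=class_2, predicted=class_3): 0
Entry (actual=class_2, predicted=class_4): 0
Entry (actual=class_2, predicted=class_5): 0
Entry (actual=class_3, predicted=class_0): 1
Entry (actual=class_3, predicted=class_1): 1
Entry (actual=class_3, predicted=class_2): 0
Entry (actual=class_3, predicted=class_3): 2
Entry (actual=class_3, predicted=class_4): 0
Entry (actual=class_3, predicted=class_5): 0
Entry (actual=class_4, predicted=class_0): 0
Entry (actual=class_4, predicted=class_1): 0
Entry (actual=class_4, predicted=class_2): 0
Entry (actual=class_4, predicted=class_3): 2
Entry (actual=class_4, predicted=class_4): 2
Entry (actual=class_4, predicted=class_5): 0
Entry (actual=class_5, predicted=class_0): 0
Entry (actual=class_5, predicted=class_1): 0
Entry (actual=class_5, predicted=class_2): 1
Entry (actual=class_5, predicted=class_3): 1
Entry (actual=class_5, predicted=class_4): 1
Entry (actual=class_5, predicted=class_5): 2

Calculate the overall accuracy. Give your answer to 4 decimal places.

0.5000

Accuracy = trace / total = (5+3+2+2+2+2=16) / 32 = 16/32 = 0.5000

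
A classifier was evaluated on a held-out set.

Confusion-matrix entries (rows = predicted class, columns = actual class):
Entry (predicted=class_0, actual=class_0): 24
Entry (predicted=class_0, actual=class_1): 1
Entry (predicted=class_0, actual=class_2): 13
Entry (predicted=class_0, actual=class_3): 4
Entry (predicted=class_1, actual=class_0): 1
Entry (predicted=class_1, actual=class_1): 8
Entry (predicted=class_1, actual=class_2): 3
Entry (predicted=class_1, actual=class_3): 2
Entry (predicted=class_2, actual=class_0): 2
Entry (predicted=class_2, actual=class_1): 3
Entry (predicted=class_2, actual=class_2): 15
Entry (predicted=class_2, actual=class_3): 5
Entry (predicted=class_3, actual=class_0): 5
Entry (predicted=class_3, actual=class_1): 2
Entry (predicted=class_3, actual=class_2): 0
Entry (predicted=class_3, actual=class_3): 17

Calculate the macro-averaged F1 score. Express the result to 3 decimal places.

0.602

Per-class F1 score (2·TP/(2·TP+FP+FN)):
  class_0: TP=24, FP=1+13+4=18, FN=1+2+5=8 → 48/74 = 0.6486
  class_1: TP=8, FP=1+3+2=6, FN=1+3+2=6 → 16/28 = 0.5714
  class_2: TP=15, FP=2+3+5=10, FN=13+3+0=16 → 30/56 = 0.5357
  class_3: TP=17, FP=5+2+0=7, FN=4+2+5=11 → 34/52 = 0.6538
Macro-F1 score = mean = (0.6486 + 0.5714 + 0.5357 + 0.6538) / 4 = 0.602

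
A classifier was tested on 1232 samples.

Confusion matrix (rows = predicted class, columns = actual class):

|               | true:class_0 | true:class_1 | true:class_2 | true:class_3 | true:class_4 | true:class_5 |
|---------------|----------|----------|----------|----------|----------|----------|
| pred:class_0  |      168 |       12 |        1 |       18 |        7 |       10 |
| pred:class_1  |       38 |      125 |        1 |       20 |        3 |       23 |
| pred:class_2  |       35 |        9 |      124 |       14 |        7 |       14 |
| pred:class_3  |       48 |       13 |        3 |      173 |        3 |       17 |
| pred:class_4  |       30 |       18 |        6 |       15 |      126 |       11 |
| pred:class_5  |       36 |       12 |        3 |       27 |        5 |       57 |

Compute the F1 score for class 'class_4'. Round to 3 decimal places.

0.706

Take TP from the diagonal, FP from the rest of the 'class_4' prediction marginal, FN from the rest of the 'class_4' actual marginal.
F1 score = 2·TP/(2·TP+FP+FN).
class_4: TP=126, FP=30+18+6+15+11=80, FN=7+3+7+3+5=25 → 252/357 = 0.7059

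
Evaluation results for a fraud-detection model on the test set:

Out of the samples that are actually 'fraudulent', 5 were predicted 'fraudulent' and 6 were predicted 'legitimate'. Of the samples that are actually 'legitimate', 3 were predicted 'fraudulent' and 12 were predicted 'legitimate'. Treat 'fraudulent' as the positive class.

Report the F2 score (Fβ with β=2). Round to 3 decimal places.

0.481

Fβ = (1+β²)·TP / ((1+β²)·TP + β²·FN + FP), with β²=4
= 5·5 / (5·5 + 4·6 + 3) = 0.481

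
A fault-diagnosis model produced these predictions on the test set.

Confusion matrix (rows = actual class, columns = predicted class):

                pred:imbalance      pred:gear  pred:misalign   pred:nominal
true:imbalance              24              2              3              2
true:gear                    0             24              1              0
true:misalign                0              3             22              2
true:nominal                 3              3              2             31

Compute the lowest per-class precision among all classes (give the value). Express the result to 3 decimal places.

Per-class precision (TP/(TP+FP)):
  imbalance: TP=24, FP=0+0+3=3 → 24/27 = 0.8889
  gear: TP=24, FP=2+3+3=8 → 24/32 = 0.7500
  misalign: TP=22, FP=3+1+2=6 → 22/28 = 0.7857
  nominal: TP=31, FP=2+0+2=4 → 31/35 = 0.8857
Lowest is class 'gear' with precision = 0.750.

0.750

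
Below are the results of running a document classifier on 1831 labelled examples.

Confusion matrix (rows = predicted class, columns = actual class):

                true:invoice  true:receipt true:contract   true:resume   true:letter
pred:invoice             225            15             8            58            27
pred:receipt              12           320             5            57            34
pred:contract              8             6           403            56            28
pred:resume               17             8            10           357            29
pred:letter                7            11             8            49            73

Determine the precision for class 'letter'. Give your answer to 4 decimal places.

0.4932

Take TP from the diagonal, FP from the rest of the 'letter' prediction marginal, FN from the rest of the 'letter' actual marginal.
precision = TP/(TP+FP).
letter: TP=73, FP=7+11+8+49=75 → 73/148 = 0.49324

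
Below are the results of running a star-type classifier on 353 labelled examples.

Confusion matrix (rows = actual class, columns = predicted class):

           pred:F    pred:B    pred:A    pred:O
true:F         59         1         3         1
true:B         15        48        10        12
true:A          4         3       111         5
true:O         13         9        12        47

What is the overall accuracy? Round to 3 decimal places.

Accuracy = trace / total = (59+48+111+47=265) / 353 = 265/353 = 0.751

0.751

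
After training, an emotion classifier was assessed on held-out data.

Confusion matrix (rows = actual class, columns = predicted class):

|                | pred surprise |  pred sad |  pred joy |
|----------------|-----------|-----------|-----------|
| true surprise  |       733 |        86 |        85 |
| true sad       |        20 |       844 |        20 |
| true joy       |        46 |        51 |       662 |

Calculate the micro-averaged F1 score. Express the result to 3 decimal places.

Micro-averaging pools counts across classes: ΣTP=2239, ΣFP=308, ΣFN=308.
Micro-F1 score = 2·TP/(2·TP+FP+FN) on pooled counts = 0.879 (equals overall accuracy in single-label multiclass).

0.879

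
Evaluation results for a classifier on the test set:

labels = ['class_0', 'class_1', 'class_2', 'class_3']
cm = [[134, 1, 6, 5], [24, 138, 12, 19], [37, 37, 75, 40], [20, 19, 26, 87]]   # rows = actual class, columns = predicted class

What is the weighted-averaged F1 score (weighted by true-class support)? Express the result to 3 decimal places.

Per-class F1 score (2·TP/(2·TP+FP+FN)):
  class_0: TP=134, FP=24+37+20=81, FN=1+6+5=12 → 268/361 = 0.7424
  class_1: TP=138, FP=1+37+19=57, FN=24+12+19=55 → 276/388 = 0.7113
  class_2: TP=75, FP=6+12+26=44, FN=37+37+40=114 → 150/308 = 0.4870
  class_3: TP=87, FP=5+19+40=64, FN=20+19+26=65 → 174/303 = 0.5743
Weighted-F1 score = Σ (supportᵢ/N)·F1 scoreᵢ with N=680: (146/680)·0.7424 + (193/680)·0.7113 + (189/680)·0.4870 + (152/680)·0.5743 = 0.625

0.625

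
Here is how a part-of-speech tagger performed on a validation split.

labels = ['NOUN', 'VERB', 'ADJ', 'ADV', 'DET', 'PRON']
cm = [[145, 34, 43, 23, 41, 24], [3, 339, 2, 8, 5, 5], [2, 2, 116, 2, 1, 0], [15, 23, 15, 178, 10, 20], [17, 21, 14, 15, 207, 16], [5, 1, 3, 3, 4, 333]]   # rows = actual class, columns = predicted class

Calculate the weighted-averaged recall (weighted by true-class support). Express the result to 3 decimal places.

0.778

Per-class recall (TP/(TP+FN)):
  NOUN: TP=145, FN=34+43+23+41+24=165 → 145/310 = 0.4677
  VERB: TP=339, FN=3+2+8+5+5=23 → 339/362 = 0.9365
  ADJ: TP=116, FN=2+2+2+1+0=7 → 116/123 = 0.9431
  ADV: TP=178, FN=15+23+15+10+20=83 → 178/261 = 0.6820
  DET: TP=207, FN=17+21+14+15+16=83 → 207/290 = 0.7138
  PRON: TP=333, FN=5+1+3+3+4=16 → 333/349 = 0.9542
Weighted-recall = Σ (supportᵢ/N)·recallᵢ with N=1695: (310/1695)·0.4677 + (362/1695)·0.9365 + (123/1695)·0.9431 + (261/1695)·0.6820 + (290/1695)·0.7138 + (349/1695)·0.9542 = 0.778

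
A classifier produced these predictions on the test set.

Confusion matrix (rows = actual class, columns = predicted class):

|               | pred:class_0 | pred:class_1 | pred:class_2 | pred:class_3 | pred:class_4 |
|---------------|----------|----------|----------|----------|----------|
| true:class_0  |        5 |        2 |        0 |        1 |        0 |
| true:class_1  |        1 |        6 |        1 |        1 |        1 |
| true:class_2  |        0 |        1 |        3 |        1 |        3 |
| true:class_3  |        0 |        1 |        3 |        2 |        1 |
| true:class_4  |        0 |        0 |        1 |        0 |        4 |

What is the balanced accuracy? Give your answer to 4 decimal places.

Balanced accuracy = mean of per-class recall.
  class_0: recall = 5/8 = 0.62500
  class_1: recall = 6/10 = 0.60000
  class_2: recall = 3/8 = 0.37500
  class_3: recall = 2/7 = 0.28571
  class_4: recall = 4/5 = 0.80000
Mean = (0.62500 + 0.60000 + 0.37500 + 0.28571 + 0.80000) / 5 = 0.5371

0.5371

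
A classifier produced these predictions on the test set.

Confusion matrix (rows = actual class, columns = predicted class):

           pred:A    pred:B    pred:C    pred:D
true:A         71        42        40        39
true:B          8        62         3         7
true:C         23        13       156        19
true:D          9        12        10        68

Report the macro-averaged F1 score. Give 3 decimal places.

0.598

Per-class F1 score (2·TP/(2·TP+FP+FN)):
  A: TP=71, FP=8+23+9=40, FN=42+40+39=121 → 142/303 = 0.4686
  B: TP=62, FP=42+13+12=67, FN=8+3+7=18 → 124/209 = 0.5933
  C: TP=156, FP=40+3+10=53, FN=23+13+19=55 → 312/420 = 0.7429
  D: TP=68, FP=39+7+19=65, FN=9+12+10=31 → 136/232 = 0.5862
Macro-F1 score = mean = (0.4686 + 0.5933 + 0.7429 + 0.5862) / 4 = 0.598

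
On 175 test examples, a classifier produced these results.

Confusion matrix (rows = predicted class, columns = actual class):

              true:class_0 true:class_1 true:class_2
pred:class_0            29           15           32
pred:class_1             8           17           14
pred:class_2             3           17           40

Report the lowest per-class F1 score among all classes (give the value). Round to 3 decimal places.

0.386

Per-class F1 score (2·TP/(2·TP+FP+FN)):
  class_0: TP=29, FP=15+32=47, FN=8+3=11 → 58/116 = 0.5000
  class_1: TP=17, FP=8+14=22, FN=15+17=32 → 34/88 = 0.3864
  class_2: TP=40, FP=3+17=20, FN=32+14=46 → 80/146 = 0.5479
Lowest is class 'class_1' with F1 score = 0.386.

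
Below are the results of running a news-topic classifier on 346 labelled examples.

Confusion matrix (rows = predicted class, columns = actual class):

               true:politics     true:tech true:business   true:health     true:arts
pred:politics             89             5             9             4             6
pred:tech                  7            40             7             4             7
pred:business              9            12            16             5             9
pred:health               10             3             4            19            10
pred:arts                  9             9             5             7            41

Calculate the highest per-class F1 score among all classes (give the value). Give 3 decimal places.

Per-class F1 score (2·TP/(2·TP+FP+FN)):
  politics: TP=89, FP=5+9+4+6=24, FN=7+9+10+9=35 → 178/237 = 0.7511
  tech: TP=40, FP=7+7+4+7=25, FN=5+12+3+9=29 → 80/134 = 0.5970
  business: TP=16, FP=9+12+5+9=35, FN=9+7+4+5=25 → 32/92 = 0.3478
  health: TP=19, FP=10+3+4+10=27, FN=4+4+5+7=20 → 38/85 = 0.4471
  arts: TP=41, FP=9+9+5+7=30, FN=6+7+9+10=32 → 82/144 = 0.5694
Highest is class 'politics' with F1 score = 0.751.

0.751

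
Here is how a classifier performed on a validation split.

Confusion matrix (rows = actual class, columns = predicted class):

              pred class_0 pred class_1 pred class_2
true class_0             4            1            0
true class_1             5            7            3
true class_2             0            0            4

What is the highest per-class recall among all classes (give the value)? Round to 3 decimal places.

Per-class recall (TP/(TP+FN)):
  class_0: TP=4, FN=1+0=1 → 4/5 = 0.8000
  class_1: TP=7, FN=5+3=8 → 7/15 = 0.4667
  class_2: TP=4, FN=0+0=0 → 4/4 = 1.0000
Highest is class 'class_2' with recall = 1.000.

1.000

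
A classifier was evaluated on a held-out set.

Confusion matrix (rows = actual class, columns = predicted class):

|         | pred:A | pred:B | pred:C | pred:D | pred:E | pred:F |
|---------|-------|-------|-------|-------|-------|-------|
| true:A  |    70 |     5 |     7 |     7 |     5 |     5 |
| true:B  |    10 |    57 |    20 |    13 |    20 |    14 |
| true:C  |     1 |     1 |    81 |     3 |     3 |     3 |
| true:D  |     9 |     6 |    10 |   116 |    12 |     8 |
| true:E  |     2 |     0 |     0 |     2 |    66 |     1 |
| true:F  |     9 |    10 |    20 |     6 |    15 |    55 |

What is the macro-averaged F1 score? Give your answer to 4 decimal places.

0.6546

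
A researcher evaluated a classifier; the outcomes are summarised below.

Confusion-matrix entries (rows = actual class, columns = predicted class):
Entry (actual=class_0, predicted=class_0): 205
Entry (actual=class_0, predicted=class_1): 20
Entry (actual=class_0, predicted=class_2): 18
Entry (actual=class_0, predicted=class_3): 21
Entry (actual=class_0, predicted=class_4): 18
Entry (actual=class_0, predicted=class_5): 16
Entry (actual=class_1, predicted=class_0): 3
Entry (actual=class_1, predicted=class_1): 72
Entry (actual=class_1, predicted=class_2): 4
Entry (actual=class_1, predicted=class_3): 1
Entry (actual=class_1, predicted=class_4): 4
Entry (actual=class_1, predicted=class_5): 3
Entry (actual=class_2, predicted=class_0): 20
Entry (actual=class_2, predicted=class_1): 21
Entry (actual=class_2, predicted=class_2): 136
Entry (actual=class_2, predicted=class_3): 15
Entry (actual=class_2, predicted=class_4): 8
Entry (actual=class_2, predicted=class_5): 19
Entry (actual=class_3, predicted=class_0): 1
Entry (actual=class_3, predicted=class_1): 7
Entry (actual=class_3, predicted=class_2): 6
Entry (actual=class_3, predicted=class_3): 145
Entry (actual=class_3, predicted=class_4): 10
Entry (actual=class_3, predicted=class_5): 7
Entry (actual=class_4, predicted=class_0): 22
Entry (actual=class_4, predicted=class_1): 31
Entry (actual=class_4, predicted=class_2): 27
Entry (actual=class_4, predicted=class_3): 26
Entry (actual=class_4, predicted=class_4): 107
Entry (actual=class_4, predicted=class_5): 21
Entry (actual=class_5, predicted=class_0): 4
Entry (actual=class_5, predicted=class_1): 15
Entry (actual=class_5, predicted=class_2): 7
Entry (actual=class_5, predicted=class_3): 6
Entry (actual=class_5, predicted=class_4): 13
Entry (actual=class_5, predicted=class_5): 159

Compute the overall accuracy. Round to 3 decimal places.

0.677

Accuracy = trace / total = (205+72+136+145+107+159=824) / 1218 = 824/1218 = 0.677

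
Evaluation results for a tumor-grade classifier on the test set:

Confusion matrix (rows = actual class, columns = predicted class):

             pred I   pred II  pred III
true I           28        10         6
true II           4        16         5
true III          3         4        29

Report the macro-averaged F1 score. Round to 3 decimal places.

Per-class F1 score (2·TP/(2·TP+FP+FN)):
  I: TP=28, FP=4+3=7, FN=10+6=16 → 56/79 = 0.7089
  II: TP=16, FP=10+4=14, FN=4+5=9 → 32/55 = 0.5818
  III: TP=29, FP=6+5=11, FN=3+4=7 → 58/76 = 0.7632
Macro-F1 score = mean = (0.7089 + 0.5818 + 0.7632) / 3 = 0.685

0.685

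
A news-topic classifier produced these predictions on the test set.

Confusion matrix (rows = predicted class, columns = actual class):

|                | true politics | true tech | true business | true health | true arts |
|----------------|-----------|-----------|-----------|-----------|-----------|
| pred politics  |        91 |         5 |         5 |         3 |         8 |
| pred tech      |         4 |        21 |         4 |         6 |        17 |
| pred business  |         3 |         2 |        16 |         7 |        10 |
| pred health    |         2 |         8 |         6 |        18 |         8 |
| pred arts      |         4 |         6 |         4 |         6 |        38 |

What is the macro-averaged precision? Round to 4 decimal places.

Per-class precision (TP/(TP+FP)):
  politics: TP=91, FP=5+5+3+8=21 → 91/112 = 0.81250
  tech: TP=21, FP=4+4+6+17=31 → 21/52 = 0.40385
  business: TP=16, FP=3+2+7+10=22 → 16/38 = 0.42105
  health: TP=18, FP=2+8+6+8=24 → 18/42 = 0.42857
  arts: TP=38, FP=4+6+4+6=20 → 38/58 = 0.65517
Macro-precision = mean = (0.81250 + 0.40385 + 0.42105 + 0.42857 + 0.65517) / 5 = 0.5442

0.5442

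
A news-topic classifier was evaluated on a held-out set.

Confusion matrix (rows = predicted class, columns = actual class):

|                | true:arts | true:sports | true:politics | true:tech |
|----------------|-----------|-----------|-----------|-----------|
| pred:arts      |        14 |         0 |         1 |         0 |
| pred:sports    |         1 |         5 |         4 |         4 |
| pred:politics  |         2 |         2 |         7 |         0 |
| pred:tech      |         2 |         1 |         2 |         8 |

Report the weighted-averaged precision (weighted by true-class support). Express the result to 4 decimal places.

Per-class precision (TP/(TP+FP)):
  arts: TP=14, FP=0+1+0=1 → 14/15 = 0.93333
  sports: TP=5, FP=1+4+4=9 → 5/14 = 0.35714
  politics: TP=7, FP=2+2+0=4 → 7/11 = 0.63636
  tech: TP=8, FP=2+1+2=5 → 8/13 = 0.61538
Weighted-precision = Σ (supportᵢ/N)·precisionᵢ with N=53: (19/53)·0.93333 + (8/53)·0.35714 + (14/53)·0.63636 + (12/53)·0.61538 = 0.6959

0.6959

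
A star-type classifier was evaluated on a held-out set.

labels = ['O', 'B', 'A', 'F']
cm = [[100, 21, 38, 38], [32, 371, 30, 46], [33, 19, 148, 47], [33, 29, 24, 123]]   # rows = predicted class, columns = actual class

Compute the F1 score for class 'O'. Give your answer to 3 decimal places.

0.506

Take TP from the diagonal, FP from the rest of the 'O' prediction marginal, FN from the rest of the 'O' actual marginal.
F1 score = 2·TP/(2·TP+FP+FN).
O: TP=100, FP=21+38+38=97, FN=32+33+33=98 → 200/395 = 0.5063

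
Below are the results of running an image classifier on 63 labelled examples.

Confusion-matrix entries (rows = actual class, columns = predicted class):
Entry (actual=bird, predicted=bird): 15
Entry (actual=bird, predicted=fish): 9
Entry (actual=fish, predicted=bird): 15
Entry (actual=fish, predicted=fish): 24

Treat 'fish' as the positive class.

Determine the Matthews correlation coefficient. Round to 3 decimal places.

MCC = (TP·TN − FP·FN) / √((TP+FP)(TP+FN)(TN+FP)(TN+FN))
Numerator = 24·15 − 9·15 = 225
Denominator = √(33·39·24·30) = √926640 = 962.6214
MCC = 225 / 962.6214 = 0.234

0.234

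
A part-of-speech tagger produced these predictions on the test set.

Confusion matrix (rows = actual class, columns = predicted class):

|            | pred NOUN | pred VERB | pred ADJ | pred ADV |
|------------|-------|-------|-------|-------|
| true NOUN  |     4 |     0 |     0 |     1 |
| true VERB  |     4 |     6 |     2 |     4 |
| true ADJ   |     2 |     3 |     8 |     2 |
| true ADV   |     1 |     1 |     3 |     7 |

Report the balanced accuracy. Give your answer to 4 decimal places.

0.5729

Balanced accuracy = mean of per-class recall.
  NOUN: recall = 4/5 = 0.80000
  VERB: recall = 6/16 = 0.37500
  ADJ: recall = 8/15 = 0.53333
  ADV: recall = 7/12 = 0.58333
Mean = (0.80000 + 0.37500 + 0.53333 + 0.58333) / 4 = 0.5729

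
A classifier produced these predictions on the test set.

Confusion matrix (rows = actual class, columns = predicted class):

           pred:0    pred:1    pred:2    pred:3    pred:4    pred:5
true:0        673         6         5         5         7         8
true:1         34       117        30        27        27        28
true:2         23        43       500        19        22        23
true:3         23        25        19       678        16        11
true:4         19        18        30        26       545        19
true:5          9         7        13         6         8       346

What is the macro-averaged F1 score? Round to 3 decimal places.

0.797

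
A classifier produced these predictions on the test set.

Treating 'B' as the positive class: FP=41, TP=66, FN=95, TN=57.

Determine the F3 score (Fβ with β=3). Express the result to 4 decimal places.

Fβ = (1+β²)·TP / ((1+β²)·TP + β²·FN + FP), with β²=9
= 10·66 / (10·66 + 9·95 + 41) = 0.4242

0.4242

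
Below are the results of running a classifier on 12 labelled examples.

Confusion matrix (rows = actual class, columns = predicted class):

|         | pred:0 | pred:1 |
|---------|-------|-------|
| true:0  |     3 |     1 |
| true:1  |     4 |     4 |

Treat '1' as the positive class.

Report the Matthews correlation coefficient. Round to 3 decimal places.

0.239

MCC = (TP·TN − FP·FN) / √((TP+FP)(TP+FN)(TN+FP)(TN+FN))
Numerator = 4·3 − 1·4 = 8
Denominator = √(5·8·4·7) = √1120 = 33.4664
MCC = 8 / 33.4664 = 0.239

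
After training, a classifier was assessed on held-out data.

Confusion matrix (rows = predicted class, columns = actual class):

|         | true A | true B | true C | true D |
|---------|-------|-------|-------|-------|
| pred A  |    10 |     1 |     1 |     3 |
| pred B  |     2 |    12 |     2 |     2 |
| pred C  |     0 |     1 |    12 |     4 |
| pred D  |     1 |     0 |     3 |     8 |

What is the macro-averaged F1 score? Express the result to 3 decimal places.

Per-class F1 score (2·TP/(2·TP+FP+FN)):
  A: TP=10, FP=1+1+3=5, FN=2+0+1=3 → 20/28 = 0.7143
  B: TP=12, FP=2+2+2=6, FN=1+1+0=2 → 24/32 = 0.7500
  C: TP=12, FP=0+1+4=5, FN=1+2+3=6 → 24/35 = 0.6857
  D: TP=8, FP=1+0+3=4, FN=3+2+4=9 → 16/29 = 0.5517
Macro-F1 score = mean = (0.7143 + 0.7500 + 0.6857 + 0.5517) / 4 = 0.675

0.675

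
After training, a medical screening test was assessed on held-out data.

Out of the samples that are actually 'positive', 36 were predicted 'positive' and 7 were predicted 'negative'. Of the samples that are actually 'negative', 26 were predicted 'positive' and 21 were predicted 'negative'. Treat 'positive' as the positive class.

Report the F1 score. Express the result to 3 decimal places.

0.686

Precision = TP/(TP+FP) = 36/62 = 0.5806
Recall = TP/(TP+FN) = 36/43 = 0.8372
F1 = 2·TP/(2·TP+FP+FN) = 72/105 = 0.686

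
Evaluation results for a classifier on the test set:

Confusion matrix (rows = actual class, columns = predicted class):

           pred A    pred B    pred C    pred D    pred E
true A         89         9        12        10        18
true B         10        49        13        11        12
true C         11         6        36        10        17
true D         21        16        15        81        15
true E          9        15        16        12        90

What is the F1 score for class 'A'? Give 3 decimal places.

0.640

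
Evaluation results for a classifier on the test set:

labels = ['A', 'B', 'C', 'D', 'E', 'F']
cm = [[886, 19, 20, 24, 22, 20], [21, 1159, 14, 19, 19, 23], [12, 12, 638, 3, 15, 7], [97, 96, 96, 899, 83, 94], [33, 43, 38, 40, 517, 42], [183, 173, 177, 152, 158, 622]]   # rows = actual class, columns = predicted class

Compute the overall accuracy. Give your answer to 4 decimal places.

Accuracy = trace / total = (886+1159+638+899+517+622=4721) / 6476 = 4721/6476 = 0.7290

0.7290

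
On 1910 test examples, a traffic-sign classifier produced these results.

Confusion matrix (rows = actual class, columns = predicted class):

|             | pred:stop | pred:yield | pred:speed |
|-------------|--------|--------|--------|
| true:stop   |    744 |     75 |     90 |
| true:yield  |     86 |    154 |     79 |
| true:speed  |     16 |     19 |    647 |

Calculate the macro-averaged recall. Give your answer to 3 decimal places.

0.750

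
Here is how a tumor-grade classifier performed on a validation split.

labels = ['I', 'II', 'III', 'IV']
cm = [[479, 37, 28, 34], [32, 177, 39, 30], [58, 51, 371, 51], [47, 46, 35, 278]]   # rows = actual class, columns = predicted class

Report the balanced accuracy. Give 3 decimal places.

0.712

Balanced accuracy = mean of per-class recall.
  I: recall = 479/578 = 0.8287
  II: recall = 177/278 = 0.6367
  III: recall = 371/531 = 0.6987
  IV: recall = 278/406 = 0.6847
Mean = (0.8287 + 0.6367 + 0.6987 + 0.6847) / 4 = 0.712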